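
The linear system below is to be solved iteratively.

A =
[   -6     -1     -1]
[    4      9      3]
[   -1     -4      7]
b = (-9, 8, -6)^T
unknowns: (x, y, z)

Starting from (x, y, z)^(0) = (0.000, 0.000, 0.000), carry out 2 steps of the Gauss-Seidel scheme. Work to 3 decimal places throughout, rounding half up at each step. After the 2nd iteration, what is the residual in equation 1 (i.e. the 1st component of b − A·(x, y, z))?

Iteration 1:
  x = (-9 - (-1)·0.000 - (-1)·0.000) / (-6) = 1.500
  y = (8 - (4)·1.500 - (3)·0.000) / (9) = 0.222
  z = (-6 - (-1)·1.500 - (-4)·0.222) / (7) = -0.516
Iteration 2:
  x = (-9 - (-1)·0.222 - (-1)·-0.516) / (-6) = 1.549
  y = (8 - (4)·1.549 - (3)·-0.516) / (9) = 0.372
  z = (-6 - (-1)·1.549 - (-4)·0.372) / (7) = -0.423
Residual b − A·x = (0.243, -0.275, -0.002)

0.243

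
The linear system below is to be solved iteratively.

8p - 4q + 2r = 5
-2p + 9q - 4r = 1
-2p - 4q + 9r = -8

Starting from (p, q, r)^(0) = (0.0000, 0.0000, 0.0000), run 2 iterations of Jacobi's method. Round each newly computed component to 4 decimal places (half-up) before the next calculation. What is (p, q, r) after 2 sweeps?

Iteration 1:
  p = (5 - (-4)·0.0000 - (2)·0.0000) / (8) = 0.6250
  q = (1 - (-2)·0.0000 - (-4)·0.0000) / (9) = 0.1111
  r = (-8 - (-2)·0.0000 - (-4)·0.0000) / (9) = -0.8889
Iteration 2:
  p = (5 - (-4)·0.1111 - (2)·-0.8889) / (8) = 0.9028
  q = (1 - (-2)·0.6250 - (-4)·-0.8889) / (9) = -0.1451
  r = (-8 - (-2)·0.6250 - (-4)·0.1111) / (9) = -0.7006

(0.9028, -0.1451, -0.7006)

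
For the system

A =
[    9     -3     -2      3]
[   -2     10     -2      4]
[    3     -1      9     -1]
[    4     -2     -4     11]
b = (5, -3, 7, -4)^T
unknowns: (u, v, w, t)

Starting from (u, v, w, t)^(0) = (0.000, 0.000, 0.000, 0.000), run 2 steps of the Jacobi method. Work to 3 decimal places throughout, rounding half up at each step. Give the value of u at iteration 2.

Iteration 1:
  u = (5 - (-3)·0.000 - (-2)·0.000 - (3)·0.000) / (9) = 0.556
  v = (-3 - (-2)·0.000 - (-2)·0.000 - (4)·0.000) / (10) = -0.300
  w = (7 - (3)·0.000 - (-1)·0.000 - (-1)·0.000) / (9) = 0.778
  t = (-4 - (4)·0.000 - (-2)·0.000 - (-4)·0.000) / (11) = -0.364
Iteration 2:
  u = (5 - (-3)·-0.300 - (-2)·0.778 - (3)·-0.364) / (9) = 0.750
  v = (-3 - (-2)·0.556 - (-2)·0.778 - (4)·-0.364) / (10) = 0.112
  w = (7 - (3)·0.556 - (-1)·-0.300 - (-1)·-0.364) / (9) = 0.519
  t = (-4 - (4)·0.556 - (-2)·-0.300 - (-4)·0.778) / (11) = -0.337

0.750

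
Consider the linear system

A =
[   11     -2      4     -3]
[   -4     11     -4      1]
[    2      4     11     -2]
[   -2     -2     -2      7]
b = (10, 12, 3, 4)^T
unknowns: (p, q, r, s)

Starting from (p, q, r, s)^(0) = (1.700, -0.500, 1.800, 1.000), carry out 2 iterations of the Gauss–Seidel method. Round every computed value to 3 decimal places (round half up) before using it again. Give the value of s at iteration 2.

Iteration 1:
  p = (10 - (-2)·-0.500 - (4)·1.800 - (-3)·1.000) / (11) = 0.436
  q = (12 - (-4)·0.436 - (-4)·1.800 - (1)·1.000) / (11) = 1.813
  r = (3 - (2)·0.436 - (4)·1.813 - (-2)·1.000) / (11) = -0.284
  s = (4 - (-2)·0.436 - (-2)·1.813 - (-2)·-0.284) / (7) = 1.133
Iteration 2:
  p = (10 - (-2)·1.813 - (4)·-0.284 - (-3)·1.133) / (11) = 1.651
  q = (12 - (-4)·1.651 - (-4)·-0.284 - (1)·1.133) / (11) = 1.485
  r = (3 - (2)·1.651 - (4)·1.485 - (-2)·1.133) / (11) = -0.361
  s = (4 - (-2)·1.651 - (-2)·1.485 - (-2)·-0.361) / (7) = 1.364

1.364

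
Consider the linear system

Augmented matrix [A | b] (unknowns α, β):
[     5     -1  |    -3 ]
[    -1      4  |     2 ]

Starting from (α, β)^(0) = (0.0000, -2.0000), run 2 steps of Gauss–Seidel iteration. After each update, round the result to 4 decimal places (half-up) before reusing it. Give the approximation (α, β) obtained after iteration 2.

(-0.5500, 0.3625)

Iteration 1:
  α = (-3 - (-1)·-2.0000) / (5) = -1.0000
  β = (2 - (-1)·-1.0000) / (4) = 0.2500
Iteration 2:
  α = (-3 - (-1)·0.2500) / (5) = -0.5500
  β = (2 - (-1)·-0.5500) / (4) = 0.3625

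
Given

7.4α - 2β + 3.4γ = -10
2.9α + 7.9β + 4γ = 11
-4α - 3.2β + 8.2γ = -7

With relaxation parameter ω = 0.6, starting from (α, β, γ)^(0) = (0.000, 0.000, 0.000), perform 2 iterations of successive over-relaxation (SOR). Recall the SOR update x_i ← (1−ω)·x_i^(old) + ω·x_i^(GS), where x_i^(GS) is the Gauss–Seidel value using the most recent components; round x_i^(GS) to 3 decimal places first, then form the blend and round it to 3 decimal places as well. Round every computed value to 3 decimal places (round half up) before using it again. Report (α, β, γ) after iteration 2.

Iteration 1:
  α: GS value = (-10 - (-2)·0.000 - (3.4)·0.000) / (7.4) = -1.351;  α ← (1−ω)·0.000 + ω·-1.351 = -0.811
  β: GS value = (11 - (2.9)·-0.811 - (4)·0.000) / (7.9) = 1.690;  β ← (1−ω)·0.000 + ω·1.690 = 1.014
  γ: GS value = (-7 - (-4)·-0.811 - (-3.2)·1.014) / (8.2) = -0.854;  γ ← (1−ω)·0.000 + ω·-0.854 = -0.512
Iteration 2:
  α: GS value = (-10 - (-2)·1.014 - (3.4)·-0.512) / (7.4) = -0.842;  α ← (1−ω)·-0.811 + ω·-0.842 = -0.830
  β: GS value = (11 - (2.9)·-0.830 - (4)·-0.512) / (7.9) = 1.956;  β ← (1−ω)·1.014 + ω·1.956 = 1.579
  γ: GS value = (-7 - (-4)·-0.830 - (-3.2)·1.579) / (8.2) = -0.642;  γ ← (1−ω)·-0.512 + ω·-0.642 = -0.590

(-0.830, 1.579, -0.590)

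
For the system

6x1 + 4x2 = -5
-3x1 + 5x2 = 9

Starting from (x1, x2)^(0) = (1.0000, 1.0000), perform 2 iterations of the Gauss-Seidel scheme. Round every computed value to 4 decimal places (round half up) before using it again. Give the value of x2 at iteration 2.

Iteration 1:
  x1 = (-5 - (4)·1.0000) / (6) = -1.5000
  x2 = (9 - (-3)·-1.5000) / (5) = 0.9000
Iteration 2:
  x1 = (-5 - (4)·0.9000) / (6) = -1.4333
  x2 = (9 - (-3)·-1.4333) / (5) = 0.9400

0.9400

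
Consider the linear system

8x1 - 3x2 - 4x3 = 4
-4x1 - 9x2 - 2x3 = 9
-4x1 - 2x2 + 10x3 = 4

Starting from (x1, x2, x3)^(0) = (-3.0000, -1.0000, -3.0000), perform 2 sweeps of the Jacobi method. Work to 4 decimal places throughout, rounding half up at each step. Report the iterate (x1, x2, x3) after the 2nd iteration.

(0.3750, -0.1667, 0.0500)

Iteration 1:
  x1 = (4 - (-3)·-1.0000 - (-4)·-3.0000) / (8) = -1.3750
  x2 = (9 - (-4)·-3.0000 - (-2)·-3.0000) / (-9) = 1.0000
  x3 = (4 - (-4)·-3.0000 - (-2)·-1.0000) / (10) = -1.0000
Iteration 2:
  x1 = (4 - (-3)·1.0000 - (-4)·-1.0000) / (8) = 0.3750
  x2 = (9 - (-4)·-1.3750 - (-2)·-1.0000) / (-9) = -0.1667
  x3 = (4 - (-4)·-1.3750 - (-2)·1.0000) / (10) = 0.0500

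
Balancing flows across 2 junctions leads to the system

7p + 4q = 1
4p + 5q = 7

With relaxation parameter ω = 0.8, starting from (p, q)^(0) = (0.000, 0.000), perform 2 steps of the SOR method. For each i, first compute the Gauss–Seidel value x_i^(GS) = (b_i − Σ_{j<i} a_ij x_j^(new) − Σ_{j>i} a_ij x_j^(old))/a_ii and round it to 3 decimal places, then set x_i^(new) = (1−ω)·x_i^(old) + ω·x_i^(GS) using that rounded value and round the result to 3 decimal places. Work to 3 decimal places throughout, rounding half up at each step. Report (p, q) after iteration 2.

(-0.341, 1.548)

Iteration 1:
  p: GS value = (1 - (4)·0.000) / (7) = 0.143;  p ← (1−ω)·0.000 + ω·0.143 = 0.114
  q: GS value = (7 - (4)·0.114) / (5) = 1.309;  q ← (1−ω)·0.000 + ω·1.309 = 1.047
Iteration 2:
  p: GS value = (1 - (4)·1.047) / (7) = -0.455;  p ← (1−ω)·0.114 + ω·-0.455 = -0.341
  q: GS value = (7 - (4)·-0.341) / (5) = 1.673;  q ← (1−ω)·1.047 + ω·1.673 = 1.548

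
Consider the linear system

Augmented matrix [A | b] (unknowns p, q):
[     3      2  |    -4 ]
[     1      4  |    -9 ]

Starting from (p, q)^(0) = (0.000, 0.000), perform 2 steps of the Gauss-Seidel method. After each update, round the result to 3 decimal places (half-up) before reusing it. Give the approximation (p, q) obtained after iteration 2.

(-0.055, -2.236)

Iteration 1:
  p = (-4 - (2)·0.000) / (3) = -1.333
  q = (-9 - (1)·-1.333) / (4) = -1.917
Iteration 2:
  p = (-4 - (2)·-1.917) / (3) = -0.055
  q = (-9 - (1)·-0.055) / (4) = -2.236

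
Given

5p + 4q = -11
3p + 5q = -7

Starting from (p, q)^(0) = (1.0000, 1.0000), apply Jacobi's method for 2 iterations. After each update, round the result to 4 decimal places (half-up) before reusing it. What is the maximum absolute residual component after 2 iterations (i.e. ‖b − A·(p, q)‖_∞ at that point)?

Iteration 1:
  p = (-11 - (4)·1.0000) / (5) = -3.0000
  q = (-7 - (3)·1.0000) / (5) = -2.0000
Iteration 2:
  p = (-11 - (4)·-2.0000) / (5) = -0.6000
  q = (-7 - (3)·-3.0000) / (5) = 0.4000
Residual b − A·x = (-9.6000, -7.2000); ∞-norm = 9.6000

9.6000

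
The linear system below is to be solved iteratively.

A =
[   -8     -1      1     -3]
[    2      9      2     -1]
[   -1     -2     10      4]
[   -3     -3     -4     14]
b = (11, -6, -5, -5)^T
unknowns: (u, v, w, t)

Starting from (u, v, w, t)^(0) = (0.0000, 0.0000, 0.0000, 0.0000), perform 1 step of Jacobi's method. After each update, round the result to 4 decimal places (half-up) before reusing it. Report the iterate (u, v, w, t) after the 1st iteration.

(-1.3750, -0.6667, -0.5000, -0.3571)

Iteration 1:
  u = (11 - (-1)·0.0000 - (1)·0.0000 - (-3)·0.0000) / (-8) = -1.3750
  v = (-6 - (2)·0.0000 - (2)·0.0000 - (-1)·0.0000) / (9) = -0.6667
  w = (-5 - (-1)·0.0000 - (-2)·0.0000 - (4)·0.0000) / (10) = -0.5000
  t = (-5 - (-3)·0.0000 - (-3)·0.0000 - (-4)·0.0000) / (14) = -0.3571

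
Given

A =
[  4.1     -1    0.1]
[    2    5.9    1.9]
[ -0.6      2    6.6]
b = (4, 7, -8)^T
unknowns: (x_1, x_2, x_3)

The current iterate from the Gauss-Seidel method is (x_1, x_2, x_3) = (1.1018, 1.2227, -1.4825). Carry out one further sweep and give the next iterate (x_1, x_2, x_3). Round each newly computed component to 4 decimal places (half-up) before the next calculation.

(1.3100, 1.2198, -1.4627)

One sweep:
  x_1 = (4 - (-1)·1.2227 - (0.1)·-1.4825) / (4.1) = 1.3100
  x_2 = (7 - (2)·1.3100 - (1.9)·-1.4825) / (5.9) = 1.2198
  x_3 = (-8 - (-0.6)·1.3100 - (2)·1.2198) / (6.6) = -1.4627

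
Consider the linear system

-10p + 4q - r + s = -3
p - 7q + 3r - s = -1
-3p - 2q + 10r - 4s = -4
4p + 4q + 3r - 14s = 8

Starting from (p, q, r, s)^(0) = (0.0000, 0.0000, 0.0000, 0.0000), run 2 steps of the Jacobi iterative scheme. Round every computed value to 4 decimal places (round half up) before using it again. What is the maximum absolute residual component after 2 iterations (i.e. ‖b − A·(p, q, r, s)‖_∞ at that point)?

0.3580

Iteration 1:
  p = (-3 - (4)·0.0000 - (-1)·0.0000 - (1)·0.0000) / (-10) = 0.3000
  q = (-1 - (1)·0.0000 - (3)·0.0000 - (-1)·0.0000) / (-7) = 0.1429
  r = (-4 - (-3)·0.0000 - (-2)·0.0000 - (-4)·0.0000) / (10) = -0.4000
  s = (8 - (4)·0.0000 - (4)·0.0000 - (3)·0.0000) / (-14) = -0.5714
Iteration 2:
  p = (-3 - (4)·0.1429 - (-1)·-0.4000 - (1)·-0.5714) / (-10) = 0.3400
  q = (-1 - (1)·0.3000 - (3)·-0.4000 - (-1)·-0.5714) / (-7) = 0.0959
  r = (-4 - (-3)·0.3000 - (-2)·0.1429 - (-4)·-0.5714) / (10) = -0.5100
  s = (8 - (4)·0.3000 - (4)·0.1429 - (3)·-0.4000) / (-14) = -0.5306
Residual b − A·x = (0.0370, 0.3307, 0.1894, 0.3580); ∞-norm = 0.3580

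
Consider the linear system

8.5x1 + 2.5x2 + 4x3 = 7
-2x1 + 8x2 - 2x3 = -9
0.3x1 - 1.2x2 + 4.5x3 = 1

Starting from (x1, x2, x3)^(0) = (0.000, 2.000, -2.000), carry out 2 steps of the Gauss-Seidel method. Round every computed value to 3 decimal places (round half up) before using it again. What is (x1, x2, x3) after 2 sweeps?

(1.314, -0.849, -0.092)

Iteration 1:
  x1 = (7 - (2.5)·2.000 - (4)·-2.000) / (8.5) = 1.176
  x2 = (-9 - (-2)·1.176 - (-2)·-2.000) / (8) = -1.331
  x3 = (1 - (0.3)·1.176 - (-1.2)·-1.331) / (4.5) = -0.211
Iteration 2:
  x1 = (7 - (2.5)·-1.331 - (4)·-0.211) / (8.5) = 1.314
  x2 = (-9 - (-2)·1.314 - (-2)·-0.211) / (8) = -0.849
  x3 = (1 - (0.3)·1.314 - (-1.2)·-0.849) / (4.5) = -0.092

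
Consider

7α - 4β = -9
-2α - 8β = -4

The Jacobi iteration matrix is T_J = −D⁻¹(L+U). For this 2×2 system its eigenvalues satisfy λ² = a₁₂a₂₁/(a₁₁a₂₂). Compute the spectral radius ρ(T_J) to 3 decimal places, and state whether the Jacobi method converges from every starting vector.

a₁₂a₂₁/(a₁₁a₂₂) = (-4)·(-2) / ((7)·(-8)) = -0.142857
ρ = √|-0.142857| = √0.142857 = 0.378
ρ < 1, so Jacobi converges

0.378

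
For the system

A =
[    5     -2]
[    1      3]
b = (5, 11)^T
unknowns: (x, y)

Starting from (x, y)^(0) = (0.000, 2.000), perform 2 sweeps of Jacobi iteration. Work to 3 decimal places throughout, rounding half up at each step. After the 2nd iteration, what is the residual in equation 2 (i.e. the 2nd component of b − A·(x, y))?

Iteration 1:
  x = (5 - (-2)·2.000) / (5) = 1.800
  y = (11 - (1)·0.000) / (3) = 3.667
Iteration 2:
  x = (5 - (-2)·3.667) / (5) = 2.467
  y = (11 - (1)·1.800) / (3) = 3.067
Residual b − A·x = (-1.201, -0.668)

-0.668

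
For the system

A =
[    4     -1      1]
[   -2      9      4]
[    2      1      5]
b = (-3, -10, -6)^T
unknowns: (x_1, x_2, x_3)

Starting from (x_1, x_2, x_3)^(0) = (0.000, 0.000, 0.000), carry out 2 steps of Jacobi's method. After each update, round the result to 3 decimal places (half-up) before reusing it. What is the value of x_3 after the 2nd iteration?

-0.678

Iteration 1:
  x_1 = (-3 - (-1)·0.000 - (1)·0.000) / (4) = -0.750
  x_2 = (-10 - (-2)·0.000 - (4)·0.000) / (9) = -1.111
  x_3 = (-6 - (2)·0.000 - (1)·0.000) / (5) = -1.200
Iteration 2:
  x_1 = (-3 - (-1)·-1.111 - (1)·-1.200) / (4) = -0.728
  x_2 = (-10 - (-2)·-0.750 - (4)·-1.200) / (9) = -0.744
  x_3 = (-6 - (2)·-0.750 - (1)·-1.111) / (5) = -0.678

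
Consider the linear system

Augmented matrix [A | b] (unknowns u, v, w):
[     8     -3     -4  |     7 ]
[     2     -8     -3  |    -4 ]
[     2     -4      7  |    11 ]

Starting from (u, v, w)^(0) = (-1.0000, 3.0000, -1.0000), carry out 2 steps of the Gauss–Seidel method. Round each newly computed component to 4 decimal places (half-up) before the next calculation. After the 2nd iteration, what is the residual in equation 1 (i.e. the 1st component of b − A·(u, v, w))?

-5.5249

Iteration 1:
  u = (7 - (-3)·3.0000 - (-4)·-1.0000) / (8) = 1.5000
  v = (-4 - (2)·1.5000 - (-3)·-1.0000) / (-8) = 1.2500
  w = (11 - (2)·1.5000 - (-4)·1.2500) / (7) = 1.8571
Iteration 2:
  u = (7 - (-3)·1.2500 - (-4)·1.8571) / (8) = 2.2723
  v = (-4 - (2)·2.2723 - (-3)·1.8571) / (-8) = 0.3717
  w = (11 - (2)·2.2723 - (-4)·0.3717) / (7) = 1.1346
Residual b − A·x = (-5.5249, -2.1672, 0.0000)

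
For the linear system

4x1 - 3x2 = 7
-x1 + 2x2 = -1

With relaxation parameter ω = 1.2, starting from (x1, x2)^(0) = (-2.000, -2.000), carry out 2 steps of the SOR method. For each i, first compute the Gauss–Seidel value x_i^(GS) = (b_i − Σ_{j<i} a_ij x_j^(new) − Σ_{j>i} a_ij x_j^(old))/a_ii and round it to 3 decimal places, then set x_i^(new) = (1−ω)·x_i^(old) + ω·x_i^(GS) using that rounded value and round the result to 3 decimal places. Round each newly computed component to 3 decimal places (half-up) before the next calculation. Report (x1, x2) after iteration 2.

Iteration 1:
  x1: GS value = (7 - (-3)·-2.000) / (4) = 0.250;  x1 ← (1−ω)·-2.000 + ω·0.250 = 0.700
  x2: GS value = (-1 - (-1)·0.700) / (2) = -0.150;  x2 ← (1−ω)·-2.000 + ω·-0.150 = 0.220
Iteration 2:
  x1: GS value = (7 - (-3)·0.220) / (4) = 1.915;  x1 ← (1−ω)·0.700 + ω·1.915 = 2.158
  x2: GS value = (-1 - (-1)·2.158) / (2) = 0.579;  x2 ← (1−ω)·0.220 + ω·0.579 = 0.651

(2.158, 0.651)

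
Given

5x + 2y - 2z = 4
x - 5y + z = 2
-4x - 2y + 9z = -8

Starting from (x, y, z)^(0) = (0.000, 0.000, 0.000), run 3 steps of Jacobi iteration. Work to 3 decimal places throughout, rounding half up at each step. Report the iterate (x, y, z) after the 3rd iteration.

Iteration 1:
  x = (4 - (2)·0.000 - (-2)·0.000) / (5) = 0.800
  y = (2 - (1)·0.000 - (1)·0.000) / (-5) = -0.400
  z = (-8 - (-4)·0.000 - (-2)·0.000) / (9) = -0.889
Iteration 2:
  x = (4 - (2)·-0.400 - (-2)·-0.889) / (5) = 0.604
  y = (2 - (1)·0.800 - (1)·-0.889) / (-5) = -0.418
  z = (-8 - (-4)·0.800 - (-2)·-0.400) / (9) = -0.622
Iteration 3:
  x = (4 - (2)·-0.418 - (-2)·-0.622) / (5) = 0.718
  y = (2 - (1)·0.604 - (1)·-0.622) / (-5) = -0.404
  z = (-8 - (-4)·0.604 - (-2)·-0.418) / (9) = -0.713

(0.718, -0.404, -0.713)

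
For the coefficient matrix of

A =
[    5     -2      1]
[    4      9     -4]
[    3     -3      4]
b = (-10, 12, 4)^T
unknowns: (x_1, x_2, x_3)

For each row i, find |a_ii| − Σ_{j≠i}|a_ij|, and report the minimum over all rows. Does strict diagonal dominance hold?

row 1: |5| − (2+1) = 2
row 2: |9| − (4+4) = 1
row 3: |4| − (3+3) = -2
minimum over rows = -2 → not strictly diagonally dominant

-2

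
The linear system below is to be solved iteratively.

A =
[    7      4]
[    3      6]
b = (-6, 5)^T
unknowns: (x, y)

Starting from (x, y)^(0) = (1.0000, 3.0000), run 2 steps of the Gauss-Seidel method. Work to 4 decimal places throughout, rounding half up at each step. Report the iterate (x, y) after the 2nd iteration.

Iteration 1:
  x = (-6 - (4)·3.0000) / (7) = -2.5714
  y = (5 - (3)·-2.5714) / (6) = 2.1190
Iteration 2:
  x = (-6 - (4)·2.1190) / (7) = -2.0680
  y = (5 - (3)·-2.0680) / (6) = 1.8673

(-2.0680, 1.8673)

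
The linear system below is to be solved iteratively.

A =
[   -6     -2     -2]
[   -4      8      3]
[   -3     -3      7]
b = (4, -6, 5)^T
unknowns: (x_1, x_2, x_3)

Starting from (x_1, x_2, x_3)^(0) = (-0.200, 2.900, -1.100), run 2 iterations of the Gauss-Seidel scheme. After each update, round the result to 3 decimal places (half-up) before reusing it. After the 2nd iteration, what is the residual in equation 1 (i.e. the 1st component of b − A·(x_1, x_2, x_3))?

1.384

Iteration 1:
  x_1 = (4 - (-2)·2.900 - (-2)·-1.100) / (-6) = -1.267
  x_2 = (-6 - (-4)·-1.267 - (3)·-1.100) / (8) = -0.971
  x_3 = (5 - (-3)·-1.267 - (-3)·-0.971) / (7) = -0.245
Iteration 2:
  x_1 = (4 - (-2)·-0.971 - (-2)·-0.245) / (-6) = -0.261
  x_2 = (-6 - (-4)·-0.261 - (3)·-0.245) / (8) = -0.789
  x_3 = (5 - (-3)·-0.261 - (-3)·-0.789) / (7) = 0.264
Residual b − A·x = (1.384, -1.524, 0.002)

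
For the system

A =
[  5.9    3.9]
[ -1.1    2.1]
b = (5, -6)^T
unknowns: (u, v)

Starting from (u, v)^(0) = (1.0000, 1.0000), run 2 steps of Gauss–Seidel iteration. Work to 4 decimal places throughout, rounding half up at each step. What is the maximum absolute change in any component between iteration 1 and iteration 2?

2.4851

Iteration 1:
  u = (5 - (3.9)·1.0000) / (5.9) = 0.1864
  v = (-6 - (-1.1)·0.1864) / (2.1) = -2.7595
Iteration 2:
  u = (5 - (3.9)·-2.7595) / (5.9) = 2.6715
  v = (-6 - (-1.1)·2.6715) / (2.1) = -1.4578
Change: (2.4851, 1.3017) → max |·| = 2.4851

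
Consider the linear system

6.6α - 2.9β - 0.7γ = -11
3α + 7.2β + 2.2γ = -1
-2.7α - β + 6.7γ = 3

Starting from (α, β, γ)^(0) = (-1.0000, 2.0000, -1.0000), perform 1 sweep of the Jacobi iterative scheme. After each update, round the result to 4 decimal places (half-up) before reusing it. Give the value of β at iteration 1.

Iteration 1:
  α = (-11 - (-2.9)·2.0000 - (-0.7)·-1.0000) / (6.6) = -0.8939
  β = (-1 - (3)·-1.0000 - (2.2)·-1.0000) / (7.2) = 0.5833
  γ = (3 - (-2.7)·-1.0000 - (-1)·2.0000) / (6.7) = 0.3433

0.5833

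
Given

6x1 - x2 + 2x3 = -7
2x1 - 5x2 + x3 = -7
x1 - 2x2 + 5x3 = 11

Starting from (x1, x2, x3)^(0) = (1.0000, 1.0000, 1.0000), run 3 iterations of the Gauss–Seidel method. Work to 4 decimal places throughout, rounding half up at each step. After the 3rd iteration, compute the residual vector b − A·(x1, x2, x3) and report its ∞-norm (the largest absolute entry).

Iteration 1:
  x1 = (-7 - (-1)·1.0000 - (2)·1.0000) / (6) = -1.3333
  x2 = (-7 - (2)·-1.3333 - (1)·1.0000) / (-5) = 1.0667
  x3 = (11 - (1)·-1.3333 - (-2)·1.0667) / (5) = 2.8933
Iteration 2:
  x1 = (-7 - (-1)·1.0667 - (2)·2.8933) / (6) = -1.9533
  x2 = (-7 - (2)·-1.9533 - (1)·2.8933) / (-5) = 1.1973
  x3 = (11 - (1)·-1.9533 - (-2)·1.1973) / (5) = 3.0696
Iteration 3:
  x1 = (-7 - (-1)·1.1973 - (2)·3.0696) / (6) = -1.9903
  x2 = (-7 - (2)·-1.9903 - (1)·3.0696) / (-5) = 1.2178
  x3 = (11 - (1)·-1.9903 - (-2)·1.2178) / (5) = 3.0852
Residual b − A·x = (-0.0108, -0.0156, -0.0001); ∞-norm = 0.0156

0.0156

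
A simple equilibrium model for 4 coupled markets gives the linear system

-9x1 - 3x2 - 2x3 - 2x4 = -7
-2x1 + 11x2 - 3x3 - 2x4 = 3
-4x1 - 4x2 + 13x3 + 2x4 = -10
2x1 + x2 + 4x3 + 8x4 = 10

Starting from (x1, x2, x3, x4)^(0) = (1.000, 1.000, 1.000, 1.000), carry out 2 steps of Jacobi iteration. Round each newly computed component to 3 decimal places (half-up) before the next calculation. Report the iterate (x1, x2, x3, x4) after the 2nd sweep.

Iteration 1:
  x1 = (-7 - (-3)·1.000 - (-2)·1.000 - (-2)·1.000) / (-9) = 0.000
  x2 = (3 - (-2)·1.000 - (-3)·1.000 - (-2)·1.000) / (11) = 0.909
  x3 = (-10 - (-4)·1.000 - (-4)·1.000 - (2)·1.000) / (13) = -0.308
  x4 = (10 - (2)·1.000 - (1)·1.000 - (4)·1.000) / (8) = 0.375
Iteration 2:
  x1 = (-7 - (-3)·0.909 - (-2)·-0.308 - (-2)·0.375) / (-9) = 0.460
  x2 = (3 - (-2)·0.000 - (-3)·-0.308 - (-2)·0.375) / (11) = 0.257
  x3 = (-10 - (-4)·0.000 - (-4)·0.909 - (2)·0.375) / (13) = -0.547
  x4 = (10 - (2)·0.000 - (1)·0.909 - (4)·-0.308) / (8) = 1.290

(0.460, 0.257, -0.547, 1.290)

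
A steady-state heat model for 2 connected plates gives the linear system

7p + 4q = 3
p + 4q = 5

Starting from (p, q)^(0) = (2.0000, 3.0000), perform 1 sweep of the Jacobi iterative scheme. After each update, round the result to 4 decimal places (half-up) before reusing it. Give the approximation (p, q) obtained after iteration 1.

(-1.2857, 0.7500)

Iteration 1:
  p = (3 - (4)·3.0000) / (7) = -1.2857
  q = (5 - (1)·2.0000) / (4) = 0.7500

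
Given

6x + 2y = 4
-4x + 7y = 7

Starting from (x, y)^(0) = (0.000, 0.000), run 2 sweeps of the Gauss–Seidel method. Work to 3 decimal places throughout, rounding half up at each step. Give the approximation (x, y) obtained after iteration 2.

(0.206, 1.118)

Iteration 1:
  x = (4 - (2)·0.000) / (6) = 0.667
  y = (7 - (-4)·0.667) / (7) = 1.381
Iteration 2:
  x = (4 - (2)·1.381) / (6) = 0.206
  y = (7 - (-4)·0.206) / (7) = 1.118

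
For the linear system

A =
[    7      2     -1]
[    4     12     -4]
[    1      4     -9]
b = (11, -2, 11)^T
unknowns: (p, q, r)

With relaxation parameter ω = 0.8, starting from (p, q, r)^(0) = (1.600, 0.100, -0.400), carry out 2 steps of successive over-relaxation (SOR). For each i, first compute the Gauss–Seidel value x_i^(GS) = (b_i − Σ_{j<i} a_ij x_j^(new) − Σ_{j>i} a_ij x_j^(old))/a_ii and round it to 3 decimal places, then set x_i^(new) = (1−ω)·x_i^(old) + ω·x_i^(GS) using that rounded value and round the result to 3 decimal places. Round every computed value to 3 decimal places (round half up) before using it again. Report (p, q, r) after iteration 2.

Iteration 1:
  p: GS value = (11 - (2)·0.100 - (-1)·-0.400) / (7) = 1.486;  p ← (1−ω)·1.600 + ω·1.486 = 1.509
  q: GS value = (-2 - (4)·1.509 - (-4)·-0.400) / (12) = -0.803;  q ← (1−ω)·0.100 + ω·-0.803 = -0.622
  r: GS value = (11 - (1)·1.509 - (4)·-0.622) / (-9) = -1.331;  r ← (1−ω)·-0.400 + ω·-1.331 = -1.145
Iteration 2:
  p: GS value = (11 - (2)·-0.622 - (-1)·-1.145) / (7) = 1.586;  p ← (1−ω)·1.509 + ω·1.586 = 1.571
  q: GS value = (-2 - (4)·1.571 - (-4)·-1.145) / (12) = -1.072;  q ← (1−ω)·-0.622 + ω·-1.072 = -0.982
  r: GS value = (11 - (1)·1.571 - (4)·-0.982) / (-9) = -1.484;  r ← (1−ω)·-1.145 + ω·-1.484 = -1.416

(1.571, -0.982, -1.416)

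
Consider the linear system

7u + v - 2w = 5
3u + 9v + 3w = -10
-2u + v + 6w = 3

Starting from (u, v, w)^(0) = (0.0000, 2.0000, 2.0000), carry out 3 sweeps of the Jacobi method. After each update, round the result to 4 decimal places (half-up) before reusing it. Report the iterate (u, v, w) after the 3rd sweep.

(1.2513, -1.8263, 1.0886)

Iteration 1:
  u = (5 - (1)·2.0000 - (-2)·2.0000) / (7) = 1.0000
  v = (-10 - (3)·0.0000 - (3)·2.0000) / (9) = -1.7778
  w = (3 - (-2)·0.0000 - (1)·2.0000) / (6) = 0.1667
Iteration 2:
  u = (5 - (1)·-1.7778 - (-2)·0.1667) / (7) = 1.0159
  v = (-10 - (3)·1.0000 - (3)·0.1667) / (9) = -1.5000
  w = (3 - (-2)·1.0000 - (1)·-1.7778) / (6) = 1.1296
Iteration 3:
  u = (5 - (1)·-1.5000 - (-2)·1.1296) / (7) = 1.2513
  v = (-10 - (3)·1.0159 - (3)·1.1296) / (9) = -1.8263
  w = (3 - (-2)·1.0159 - (1)·-1.5000) / (6) = 1.0886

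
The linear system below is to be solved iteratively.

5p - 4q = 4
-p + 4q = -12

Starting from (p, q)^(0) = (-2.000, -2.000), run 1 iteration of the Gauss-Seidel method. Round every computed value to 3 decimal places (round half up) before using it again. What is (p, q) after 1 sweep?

Iteration 1:
  p = (4 - (-4)·-2.000) / (5) = -0.800
  q = (-12 - (-1)·-0.800) / (4) = -3.200

(-0.800, -3.200)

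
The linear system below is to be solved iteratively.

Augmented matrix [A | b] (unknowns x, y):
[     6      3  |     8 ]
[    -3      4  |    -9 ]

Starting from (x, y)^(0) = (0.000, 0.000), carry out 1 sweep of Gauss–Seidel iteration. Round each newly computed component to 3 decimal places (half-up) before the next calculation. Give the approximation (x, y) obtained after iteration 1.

Iteration 1:
  x = (8 - (3)·0.000) / (6) = 1.333
  y = (-9 - (-3)·1.333) / (4) = -1.250

(1.333, -1.250)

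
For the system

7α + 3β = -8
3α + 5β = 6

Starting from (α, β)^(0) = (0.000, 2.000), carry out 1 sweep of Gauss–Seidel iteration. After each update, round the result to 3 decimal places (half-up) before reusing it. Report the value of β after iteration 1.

Iteration 1:
  α = (-8 - (3)·2.000) / (7) = -2.000
  β = (6 - (3)·-2.000) / (5) = 2.400

2.400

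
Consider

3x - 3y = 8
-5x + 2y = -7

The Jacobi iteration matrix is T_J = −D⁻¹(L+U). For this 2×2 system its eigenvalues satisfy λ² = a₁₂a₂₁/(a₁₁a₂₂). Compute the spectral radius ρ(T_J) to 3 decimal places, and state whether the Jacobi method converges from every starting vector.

a₁₂a₂₁/(a₁₁a₂₂) = (-3)·(-5) / ((3)·(2)) = 2.500000
ρ = √|2.500000| = √2.500000 = 1.581
ρ > 1, so Jacobi diverges

1.581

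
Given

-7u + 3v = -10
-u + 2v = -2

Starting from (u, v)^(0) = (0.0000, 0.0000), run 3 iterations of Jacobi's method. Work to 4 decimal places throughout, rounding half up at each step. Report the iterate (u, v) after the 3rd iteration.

(1.3061, -0.5000)

Iteration 1:
  u = (-10 - (3)·0.0000) / (-7) = 1.4286
  v = (-2 - (-1)·0.0000) / (2) = -1.0000
Iteration 2:
  u = (-10 - (3)·-1.0000) / (-7) = 1.0000
  v = (-2 - (-1)·1.4286) / (2) = -0.2857
Iteration 3:
  u = (-10 - (3)·-0.2857) / (-7) = 1.3061
  v = (-2 - (-1)·1.0000) / (2) = -0.5000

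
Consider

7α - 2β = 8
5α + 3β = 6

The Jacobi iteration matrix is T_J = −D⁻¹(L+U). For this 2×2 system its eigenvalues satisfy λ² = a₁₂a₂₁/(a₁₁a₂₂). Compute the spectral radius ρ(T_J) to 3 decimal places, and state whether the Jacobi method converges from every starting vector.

0.690

a₁₂a₂₁/(a₁₁a₂₂) = (-2)·(5) / ((7)·(3)) = -0.476190
ρ = √|-0.476190| = √0.476190 = 0.690
ρ < 1, so Jacobi converges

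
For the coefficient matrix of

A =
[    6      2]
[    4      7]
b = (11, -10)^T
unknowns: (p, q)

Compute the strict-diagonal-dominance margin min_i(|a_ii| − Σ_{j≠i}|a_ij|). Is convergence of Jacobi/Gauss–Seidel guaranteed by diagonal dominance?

3

row 1: |6| − (2) = 4
row 2: |7| − (4) = 3
minimum over rows = 3 → strictly diagonally dominant (convergence guaranteed)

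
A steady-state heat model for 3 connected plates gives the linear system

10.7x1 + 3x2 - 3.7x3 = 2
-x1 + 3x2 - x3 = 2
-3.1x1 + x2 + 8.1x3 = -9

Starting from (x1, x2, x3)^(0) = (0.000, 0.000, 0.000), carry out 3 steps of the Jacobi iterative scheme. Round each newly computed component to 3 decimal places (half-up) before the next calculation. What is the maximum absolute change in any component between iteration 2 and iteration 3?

0.194

Iteration 1:
  x1 = (2 - (3)·0.000 - (-3.7)·0.000) / (10.7) = 0.187
  x2 = (2 - (-1)·0.000 - (-1)·0.000) / (3) = 0.667
  x3 = (-9 - (-3.1)·0.000 - (1)·0.000) / (8.1) = -1.111
Iteration 2:
  x1 = (2 - (3)·0.667 - (-3.7)·-1.111) / (10.7) = -0.384
  x2 = (2 - (-1)·0.187 - (-1)·-1.111) / (3) = 0.359
  x3 = (-9 - (-3.1)·0.187 - (1)·0.667) / (8.1) = -1.122
Iteration 3:
  x1 = (2 - (3)·0.359 - (-3.7)·-1.122) / (10.7) = -0.302
  x2 = (2 - (-1)·-0.384 - (-1)·-1.122) / (3) = 0.165
  x3 = (-9 - (-3.1)·-0.384 - (1)·0.359) / (8.1) = -1.302
Change: (0.082, -0.194, -0.180) → max |·| = 0.194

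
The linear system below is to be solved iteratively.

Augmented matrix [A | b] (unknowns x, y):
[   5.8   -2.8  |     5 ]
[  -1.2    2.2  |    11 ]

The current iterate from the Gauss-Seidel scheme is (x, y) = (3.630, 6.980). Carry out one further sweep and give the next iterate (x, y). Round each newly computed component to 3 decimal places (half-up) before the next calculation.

(4.232, 7.308)

One sweep:
  x = (5 - (-2.8)·6.980) / (5.8) = 4.232
  y = (11 - (-1.2)·4.232) / (2.2) = 7.308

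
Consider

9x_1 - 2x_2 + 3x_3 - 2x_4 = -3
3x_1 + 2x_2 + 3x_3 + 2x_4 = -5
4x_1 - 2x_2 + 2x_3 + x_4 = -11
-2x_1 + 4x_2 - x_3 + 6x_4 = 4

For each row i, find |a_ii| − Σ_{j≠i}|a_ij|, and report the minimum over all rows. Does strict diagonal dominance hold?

row 1: |9| − (2+3+2) = 2
row 2: |2| − (3+3+2) = -6
row 3: |2| − (4+2+1) = -5
row 4: |6| − (2+4+1) = -1
minimum over rows = -6 → not strictly diagonally dominant

-6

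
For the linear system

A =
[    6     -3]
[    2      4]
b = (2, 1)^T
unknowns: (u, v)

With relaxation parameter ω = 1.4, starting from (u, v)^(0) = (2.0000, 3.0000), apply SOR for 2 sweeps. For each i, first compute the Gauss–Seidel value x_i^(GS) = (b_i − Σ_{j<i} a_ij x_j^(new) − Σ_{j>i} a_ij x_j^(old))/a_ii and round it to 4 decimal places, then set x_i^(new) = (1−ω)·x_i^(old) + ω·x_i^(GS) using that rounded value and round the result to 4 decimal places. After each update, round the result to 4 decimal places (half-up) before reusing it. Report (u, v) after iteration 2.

Iteration 1:
  u: GS value = (2 - (-3)·3.0000) / (6) = 1.8333;  u ← (1−ω)·2.0000 + ω·1.8333 = 1.7666
  v: GS value = (1 - (2)·1.7666) / (4) = -0.6333;  v ← (1−ω)·3.0000 + ω·-0.6333 = -2.0866
Iteration 2:
  u: GS value = (2 - (-3)·-2.0866) / (6) = -0.7100;  u ← (1−ω)·1.7666 + ω·-0.7100 = -1.7006
  v: GS value = (1 - (2)·-1.7006) / (4) = 1.1003;  v ← (1−ω)·-2.0866 + ω·1.1003 = 2.3751

(-1.7006, 2.3751)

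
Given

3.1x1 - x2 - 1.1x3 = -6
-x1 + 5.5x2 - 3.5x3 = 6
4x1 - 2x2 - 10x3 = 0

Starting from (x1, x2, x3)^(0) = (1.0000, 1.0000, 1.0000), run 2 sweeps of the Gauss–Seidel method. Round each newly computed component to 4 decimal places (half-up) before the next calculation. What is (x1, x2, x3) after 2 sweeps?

Iteration 1:
  x1 = (-6 - (-1)·1.0000 - (-1.1)·1.0000) / (3.1) = -1.2581
  x2 = (6 - (-1)·-1.2581 - (-3.5)·1.0000) / (5.5) = 1.4985
  x3 = (0 - (4)·-1.2581 - (-2)·1.4985) / (-10) = -0.8029
Iteration 2:
  x1 = (-6 - (-1)·1.4985 - (-1.1)·-0.8029) / (3.1) = -1.7370
  x2 = (6 - (-1)·-1.7370 - (-3.5)·-0.8029) / (5.5) = 0.2642
  x3 = (0 - (4)·-1.7370 - (-2)·0.2642) / (-10) = -0.7476

(-1.7370, 0.2642, -0.7476)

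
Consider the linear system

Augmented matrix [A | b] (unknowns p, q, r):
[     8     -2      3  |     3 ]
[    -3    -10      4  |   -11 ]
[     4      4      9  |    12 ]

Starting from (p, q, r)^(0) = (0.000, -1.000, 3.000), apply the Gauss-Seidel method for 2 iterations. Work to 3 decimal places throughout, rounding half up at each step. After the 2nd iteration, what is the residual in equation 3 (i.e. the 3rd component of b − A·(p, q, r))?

Iteration 1:
  p = (3 - (-2)·-1.000 - (3)·3.000) / (8) = -1.000
  q = (-11 - (-3)·-1.000 - (4)·3.000) / (-10) = 2.600
  r = (12 - (4)·-1.000 - (4)·2.600) / (9) = 0.622
Iteration 2:
  p = (3 - (-2)·2.600 - (3)·0.622) / (8) = 0.792
  q = (-11 - (-3)·0.792 - (4)·0.622) / (-10) = 1.111
  r = (12 - (4)·0.792 - (4)·1.111) / (9) = 0.488
Residual b − A·x = (-2.578, 0.534, -0.004)

-0.004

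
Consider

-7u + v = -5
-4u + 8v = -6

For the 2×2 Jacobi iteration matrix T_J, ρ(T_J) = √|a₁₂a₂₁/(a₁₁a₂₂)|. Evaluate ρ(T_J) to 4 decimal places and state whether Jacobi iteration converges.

a₁₂a₂₁/(a₁₁a₂₂) = (1)·(-4) / ((-7)·(8)) = 0.071429
ρ = √|0.071429| = √0.071429 = 0.2673
ρ < 1, so Jacobi converges

0.2673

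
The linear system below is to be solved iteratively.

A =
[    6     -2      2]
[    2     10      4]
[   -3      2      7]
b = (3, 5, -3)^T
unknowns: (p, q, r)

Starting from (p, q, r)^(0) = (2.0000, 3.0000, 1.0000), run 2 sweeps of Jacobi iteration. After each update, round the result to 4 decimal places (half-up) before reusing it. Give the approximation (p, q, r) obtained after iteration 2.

Iteration 1:
  p = (3 - (-2)·3.0000 - (2)·1.0000) / (6) = 1.1667
  q = (5 - (2)·2.0000 - (4)·1.0000) / (10) = -0.3000
  r = (-3 - (-3)·2.0000 - (2)·3.0000) / (7) = -0.4286
Iteration 2:
  p = (3 - (-2)·-0.3000 - (2)·-0.4286) / (6) = 0.5429
  q = (5 - (2)·1.1667 - (4)·-0.4286) / (10) = 0.4381
  r = (-3 - (-3)·1.1667 - (2)·-0.3000) / (7) = 0.1572

(0.5429, 0.4381, 0.1572)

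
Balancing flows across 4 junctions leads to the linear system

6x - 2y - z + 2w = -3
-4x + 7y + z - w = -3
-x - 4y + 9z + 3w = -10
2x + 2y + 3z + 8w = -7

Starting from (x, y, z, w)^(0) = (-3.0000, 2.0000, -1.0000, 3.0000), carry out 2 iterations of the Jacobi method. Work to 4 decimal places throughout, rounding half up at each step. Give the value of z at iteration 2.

-1.8373

Iteration 1:
  x = (-3 - (-2)·2.0000 - (-1)·-1.0000 - (2)·3.0000) / (6) = -1.0000
  y = (-3 - (-4)·-3.0000 - (1)·-1.0000 - (-1)·3.0000) / (7) = -1.5714
  z = (-10 - (-1)·-3.0000 - (-4)·2.0000 - (3)·3.0000) / (9) = -1.5556
  w = (-7 - (2)·-3.0000 - (2)·2.0000 - (3)·-1.0000) / (8) = -0.2500
Iteration 2:
  x = (-3 - (-2)·-1.5714 - (-1)·-1.5556 - (2)·-0.2500) / (6) = -1.1997
  y = (-3 - (-4)·-1.0000 - (1)·-1.5556 - (-1)·-0.2500) / (7) = -0.8135
  z = (-10 - (-1)·-1.0000 - (-4)·-1.5714 - (3)·-0.2500) / (9) = -1.8373
  w = (-7 - (2)·-1.0000 - (2)·-1.5714 - (3)·-1.5556) / (8) = 0.3512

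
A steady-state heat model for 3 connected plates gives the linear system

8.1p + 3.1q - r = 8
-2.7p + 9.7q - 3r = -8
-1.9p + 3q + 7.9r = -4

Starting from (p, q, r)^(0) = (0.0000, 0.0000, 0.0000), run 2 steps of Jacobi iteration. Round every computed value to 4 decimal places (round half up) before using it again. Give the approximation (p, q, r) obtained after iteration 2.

Iteration 1:
  p = (8 - (3.1)·0.0000 - (-1)·0.0000) / (8.1) = 0.9877
  q = (-8 - (-2.7)·0.0000 - (-3)·0.0000) / (9.7) = -0.8247
  r = (-4 - (-1.9)·0.0000 - (3)·0.0000) / (7.9) = -0.5063
Iteration 2:
  p = (8 - (3.1)·-0.8247 - (-1)·-0.5063) / (8.1) = 1.2408
  q = (-8 - (-2.7)·0.9877 - (-3)·-0.5063) / (9.7) = -0.7064
  r = (-4 - (-1.9)·0.9877 - (3)·-0.8247) / (7.9) = 0.0444

(1.2408, -0.7064, 0.0444)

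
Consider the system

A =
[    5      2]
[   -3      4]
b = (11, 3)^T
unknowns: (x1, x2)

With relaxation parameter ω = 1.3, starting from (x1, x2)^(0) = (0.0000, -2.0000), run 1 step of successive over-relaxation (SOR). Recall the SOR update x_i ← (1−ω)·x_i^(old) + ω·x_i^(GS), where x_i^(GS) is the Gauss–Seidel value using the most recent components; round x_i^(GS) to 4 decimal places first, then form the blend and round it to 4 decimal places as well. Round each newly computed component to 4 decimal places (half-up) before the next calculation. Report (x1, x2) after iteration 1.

Iteration 1:
  x1: GS value = (11 - (2)·-2.0000) / (5) = 3.0000;  x1 ← (1−ω)·0.0000 + ω·3.0000 = 3.9000
  x2: GS value = (3 - (-3)·3.9000) / (4) = 3.6750;  x2 ← (1−ω)·-2.0000 + ω·3.6750 = 5.3775

(3.9000, 5.3775)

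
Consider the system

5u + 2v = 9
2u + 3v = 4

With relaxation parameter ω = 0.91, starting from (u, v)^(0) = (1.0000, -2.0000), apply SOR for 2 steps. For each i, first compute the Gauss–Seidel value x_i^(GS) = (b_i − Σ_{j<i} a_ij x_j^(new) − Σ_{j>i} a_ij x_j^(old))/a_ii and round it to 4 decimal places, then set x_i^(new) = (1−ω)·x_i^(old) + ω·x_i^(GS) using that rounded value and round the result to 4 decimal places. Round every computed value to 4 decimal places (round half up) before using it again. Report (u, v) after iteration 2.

(2.0252, -0.0564)

Iteration 1:
  u: GS value = (9 - (2)·-2.0000) / (5) = 2.6000;  u ← (1−ω)·1.0000 + ω·2.6000 = 2.4560
  v: GS value = (4 - (2)·2.4560) / (3) = -0.3040;  v ← (1−ω)·-2.0000 + ω·-0.3040 = -0.4566
Iteration 2:
  u: GS value = (9 - (2)·-0.4566) / (5) = 1.9826;  u ← (1−ω)·2.4560 + ω·1.9826 = 2.0252
  v: GS value = (4 - (2)·2.0252) / (3) = -0.0168;  v ← (1−ω)·-0.4566 + ω·-0.0168 = -0.0564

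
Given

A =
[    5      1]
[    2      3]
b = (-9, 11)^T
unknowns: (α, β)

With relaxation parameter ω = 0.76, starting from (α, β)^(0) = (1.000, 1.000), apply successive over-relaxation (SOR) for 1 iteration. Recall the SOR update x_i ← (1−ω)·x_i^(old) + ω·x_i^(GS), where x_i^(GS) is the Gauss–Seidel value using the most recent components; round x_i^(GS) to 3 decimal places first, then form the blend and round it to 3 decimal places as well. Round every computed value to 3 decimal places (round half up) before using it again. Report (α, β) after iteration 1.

Iteration 1:
  α: GS value = (-9 - (1)·1.000) / (5) = -2.000;  α ← (1−ω)·1.000 + ω·-2.000 = -1.280
  β: GS value = (11 - (2)·-1.280) / (3) = 4.520;  β ← (1−ω)·1.000 + ω·4.520 = 3.675

(-1.280, 3.675)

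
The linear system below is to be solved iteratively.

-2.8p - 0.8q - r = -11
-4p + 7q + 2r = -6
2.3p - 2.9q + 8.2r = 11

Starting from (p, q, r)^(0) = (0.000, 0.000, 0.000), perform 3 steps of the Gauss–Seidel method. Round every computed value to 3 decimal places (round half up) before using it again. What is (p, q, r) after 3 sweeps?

(3.446, 0.910, 0.697)

Iteration 1:
  p = (-11 - (-0.8)·0.000 - (-1)·0.000) / (-2.8) = 3.929
  q = (-6 - (-4)·3.929 - (2)·0.000) / (7) = 1.388
  r = (11 - (2.3)·3.929 - (-2.9)·1.388) / (8.2) = 0.730
Iteration 2:
  p = (-11 - (-0.8)·1.388 - (-1)·0.730) / (-2.8) = 3.271
  q = (-6 - (-4)·3.271 - (2)·0.730) / (7) = 0.803
  r = (11 - (2.3)·3.271 - (-2.9)·0.803) / (8.2) = 0.708
Iteration 3:
  p = (-11 - (-0.8)·0.803 - (-1)·0.708) / (-2.8) = 3.446
  q = (-6 - (-4)·3.446 - (2)·0.708) / (7) = 0.910
  r = (11 - (2.3)·3.446 - (-2.9)·0.910) / (8.2) = 0.697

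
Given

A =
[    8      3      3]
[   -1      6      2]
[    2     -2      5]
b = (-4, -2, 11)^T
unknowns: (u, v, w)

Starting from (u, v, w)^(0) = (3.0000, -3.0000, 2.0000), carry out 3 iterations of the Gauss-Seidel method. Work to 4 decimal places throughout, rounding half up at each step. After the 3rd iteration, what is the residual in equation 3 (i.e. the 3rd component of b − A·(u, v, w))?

-0.0001

Iteration 1:
  u = (-4 - (3)·-3.0000 - (3)·2.0000) / (8) = -0.1250
  v = (-2 - (-1)·-0.1250 - (2)·2.0000) / (6) = -1.0208
  w = (11 - (2)·-0.1250 - (-2)·-1.0208) / (5) = 1.8417
Iteration 2:
  u = (-4 - (3)·-1.0208 - (3)·1.8417) / (8) = -0.8078
  v = (-2 - (-1)·-0.8078 - (2)·1.8417) / (6) = -1.0819
  w = (11 - (2)·-0.8078 - (-2)·-1.0819) / (5) = 2.0904
Iteration 3:
  u = (-4 - (3)·-1.0819 - (3)·2.0904) / (8) = -0.8782
  v = (-2 - (-1)·-0.8782 - (2)·2.0904) / (6) = -1.1765
  w = (11 - (2)·-0.8782 - (-2)·-1.1765) / (5) = 2.0807
Residual b − A·x = (0.3130, 0.0194, -0.0001)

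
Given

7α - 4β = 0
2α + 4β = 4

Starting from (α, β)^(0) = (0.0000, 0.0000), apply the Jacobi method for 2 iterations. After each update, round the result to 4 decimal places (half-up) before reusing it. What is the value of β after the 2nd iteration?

Iteration 1:
  α = (0 - (-4)·0.0000) / (7) = 0.0000
  β = (4 - (2)·0.0000) / (4) = 1.0000
Iteration 2:
  α = (0 - (-4)·1.0000) / (7) = 0.5714
  β = (4 - (2)·0.0000) / (4) = 1.0000

1.0000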